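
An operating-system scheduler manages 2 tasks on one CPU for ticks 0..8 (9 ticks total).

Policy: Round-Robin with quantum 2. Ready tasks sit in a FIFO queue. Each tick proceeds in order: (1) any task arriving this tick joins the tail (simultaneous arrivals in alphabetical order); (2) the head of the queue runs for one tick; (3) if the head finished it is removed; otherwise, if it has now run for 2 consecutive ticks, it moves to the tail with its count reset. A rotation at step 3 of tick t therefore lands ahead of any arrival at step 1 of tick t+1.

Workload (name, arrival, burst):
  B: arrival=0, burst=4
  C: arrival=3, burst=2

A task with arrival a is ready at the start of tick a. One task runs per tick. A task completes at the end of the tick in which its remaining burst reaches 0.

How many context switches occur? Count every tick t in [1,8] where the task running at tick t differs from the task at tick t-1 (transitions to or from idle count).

t=0: queue=[B] q_used=0 → run B
t=1: queue=[B] q_used=1 → run B
t=2: queue=[B] q_used=0 → run B
t=3: queue=[B,C] q_used=1 → run B
t=4: queue=[C] q_used=0 → run C
t=5: queue=[C] q_used=1 → run C
t=6: (idle)
t=7: (idle)
t=8: (idle)

context switches = 2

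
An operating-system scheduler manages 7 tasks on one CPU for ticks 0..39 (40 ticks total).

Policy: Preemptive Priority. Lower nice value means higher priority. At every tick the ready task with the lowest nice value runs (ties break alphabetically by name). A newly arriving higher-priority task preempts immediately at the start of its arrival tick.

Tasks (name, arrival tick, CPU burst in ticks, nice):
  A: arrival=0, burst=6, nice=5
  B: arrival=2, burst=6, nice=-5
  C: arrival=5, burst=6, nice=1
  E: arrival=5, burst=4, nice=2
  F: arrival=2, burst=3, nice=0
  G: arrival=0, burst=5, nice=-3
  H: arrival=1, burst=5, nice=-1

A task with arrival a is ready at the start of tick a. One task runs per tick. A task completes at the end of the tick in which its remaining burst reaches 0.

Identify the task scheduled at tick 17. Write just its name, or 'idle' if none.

t=0: ready={A,G} → run G
t=1: ready={A,G,H} → run G
t=2: ready={A,B,F,G,H} → run B
t=3: ready={A,B,F,G,H} → run B
t=4: ready={A,B,F,G,H} → run B
t=5: ready={A,B,C,E,F,G,H} → run B
t=6: ready={A,B,C,E,F,G,H} → run B
t=7: ready={A,B,C,E,F,G,H} → run B
t=8: ready={A,C,E,F,G,H} → run G
t=9: ready={A,C,E,F,G,H} → run G
t=10: ready={A,C,E,F,G,H} → run G
t=11: ready={A,C,E,F,H} → run H
t=12: ready={A,C,E,F,H} → run H
t=13: ready={A,C,E,F,H} → run H
t=14: ready={A,C,E,F,H} → run H
t=15: ready={A,C,E,F,H} → run H
t=16: ready={A,C,E,F} → run F
t=17: ready={A,C,E,F} → run F
t=18: ready={A,C,E,F} → run F
t=19: ready={A,C,E} → run C
t=20: ready={A,C,E} → run C
t=21: ready={A,C,E} → run C
t=22: ready={A,C,E} → run C
t=23: ready={A,C,E} → run C
t=24: ready={A,C,E} → run C
t=25: ready={A,E} → run E
t=26: ready={A,E} → run E
t=27: ready={A,E} → run E
t=28: ready={A,E} → run E
t=29: ready={A} → run A
t=30: ready={A} → run A
t=31: ready={A} → run A
t=32: ready={A} → run A
t=33: ready={A} → run A
t=34: ready={A} → run A
t=35: (idle)
t=36: (idle)
t=37: (idle)
t=38: (idle)
t=39: (idle)

running at tick 17 = F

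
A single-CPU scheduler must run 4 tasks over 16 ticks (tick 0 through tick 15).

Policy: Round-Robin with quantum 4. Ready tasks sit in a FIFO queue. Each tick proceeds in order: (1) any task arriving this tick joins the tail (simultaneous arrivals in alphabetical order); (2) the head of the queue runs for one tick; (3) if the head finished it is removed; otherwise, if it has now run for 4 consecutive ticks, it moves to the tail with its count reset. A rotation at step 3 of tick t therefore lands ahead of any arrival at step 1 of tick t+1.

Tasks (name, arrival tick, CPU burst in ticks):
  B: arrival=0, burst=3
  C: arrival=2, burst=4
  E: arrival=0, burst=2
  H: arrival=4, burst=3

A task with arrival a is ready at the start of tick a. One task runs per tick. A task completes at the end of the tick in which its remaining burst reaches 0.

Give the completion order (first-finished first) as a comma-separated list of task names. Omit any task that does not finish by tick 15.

completion order = B, E, C, H

t=0: queue=[B,E] q_used=0 → run B
t=1: queue=[B,E] q_used=1 → run B
t=2: queue=[B,E,C] q_used=2 → run B
t=3: queue=[E,C] q_used=0 → run E
t=4: queue=[E,C,H] q_used=1 → run E
t=5: queue=[C,H] q_used=0 → run C
t=6: queue=[C,H] q_used=1 → run C
t=7: queue=[C,H] q_used=2 → run C
t=8: queue=[C,H] q_used=3 → run C
t=9: queue=[H] q_used=0 → run H
t=10: queue=[H] q_used=1 → run H
t=11: queue=[H] q_used=2 → run H
t=12: (idle)
t=13: (idle)
t=14: (idle)
t=15: (idle)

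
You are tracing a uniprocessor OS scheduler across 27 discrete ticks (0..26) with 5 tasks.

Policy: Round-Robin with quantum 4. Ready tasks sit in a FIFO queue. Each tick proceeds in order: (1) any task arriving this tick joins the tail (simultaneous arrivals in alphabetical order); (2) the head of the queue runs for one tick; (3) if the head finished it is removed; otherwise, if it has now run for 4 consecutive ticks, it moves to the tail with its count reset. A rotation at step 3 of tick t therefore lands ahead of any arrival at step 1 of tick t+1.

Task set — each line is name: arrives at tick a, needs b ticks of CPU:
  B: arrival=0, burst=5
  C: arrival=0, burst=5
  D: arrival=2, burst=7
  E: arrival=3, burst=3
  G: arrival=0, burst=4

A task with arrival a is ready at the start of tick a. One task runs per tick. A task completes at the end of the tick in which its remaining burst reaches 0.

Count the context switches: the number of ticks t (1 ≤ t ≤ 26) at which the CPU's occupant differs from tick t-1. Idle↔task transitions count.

t=0: queue=[B,C,G] q_used=0 → run B
t=1: queue=[B,C,G] q_used=1 → run B
t=2: queue=[B,C,G,D] q_used=2 → run B
t=3: queue=[B,C,G,D,E] q_used=3 → run B
t=4: queue=[C,G,D,E,B] q_used=0 → run C
t=5: queue=[C,G,D,E,B] q_used=1 → run C
t=6: queue=[C,G,D,E,B] q_used=2 → run C
t=7: queue=[C,G,D,E,B] q_used=3 → run C
t=8: queue=[G,D,E,B,C] q_used=0 → run G
t=9: queue=[G,D,E,B,C] q_used=1 → run G
t=10: queue=[G,D,E,B,C] q_used=2 → run G
t=11: queue=[G,D,E,B,C] q_used=3 → run G
t=12: queue=[D,E,B,C] q_used=0 → run D
t=13: queue=[D,E,B,C] q_used=1 → run D
t=14: queue=[D,E,B,C] q_used=2 → run D
t=15: queue=[D,E,B,C] q_used=3 → run D
t=16: queue=[E,B,C,D] q_used=0 → run E
t=17: queue=[E,B,C,D] q_used=1 → run E
t=18: queue=[E,B,C,D] q_used=2 → run E
t=19: queue=[B,C,D] q_used=0 → run B
t=20: queue=[C,D] q_used=0 → run C
t=21: queue=[D] q_used=0 → run D
t=22: queue=[D] q_used=1 → run D
t=23: queue=[D] q_used=2 → run D
t=24: (idle)
t=25: (idle)
t=26: (idle)

context switches = 8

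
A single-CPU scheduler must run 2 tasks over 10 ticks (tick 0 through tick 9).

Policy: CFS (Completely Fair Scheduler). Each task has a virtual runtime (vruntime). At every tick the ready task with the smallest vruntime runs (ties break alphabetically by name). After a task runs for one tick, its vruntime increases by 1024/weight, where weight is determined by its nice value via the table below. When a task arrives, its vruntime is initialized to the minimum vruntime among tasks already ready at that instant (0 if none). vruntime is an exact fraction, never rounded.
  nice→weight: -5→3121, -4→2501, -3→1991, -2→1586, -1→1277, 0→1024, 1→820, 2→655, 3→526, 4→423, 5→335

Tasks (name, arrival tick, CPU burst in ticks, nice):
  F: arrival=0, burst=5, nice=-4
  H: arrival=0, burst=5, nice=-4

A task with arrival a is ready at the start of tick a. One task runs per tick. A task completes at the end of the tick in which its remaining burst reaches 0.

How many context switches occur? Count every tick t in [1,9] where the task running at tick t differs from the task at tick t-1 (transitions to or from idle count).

t=0: vr[F=0 H=0] → run F
t=1: vr[F=1024/2501 H=0] → run H
t=2: vr[F=1024/2501 H=1024/2501] → run F
t=3: vr[F=2048/2501 H=1024/2501] → run H
t=4: vr[F=2048/2501 H=2048/2501] → run F
t=5: vr[F=3072/2501 H=2048/2501] → run H
t=6: vr[F=3072/2501 H=3072/2501] → run F
t=7: vr[F=4096/2501 H=3072/2501] → run H
t=8: vr[F=4096/2501 H=4096/2501] → run F
t=9: vr[H=4096/2501] → run H

context switches = 9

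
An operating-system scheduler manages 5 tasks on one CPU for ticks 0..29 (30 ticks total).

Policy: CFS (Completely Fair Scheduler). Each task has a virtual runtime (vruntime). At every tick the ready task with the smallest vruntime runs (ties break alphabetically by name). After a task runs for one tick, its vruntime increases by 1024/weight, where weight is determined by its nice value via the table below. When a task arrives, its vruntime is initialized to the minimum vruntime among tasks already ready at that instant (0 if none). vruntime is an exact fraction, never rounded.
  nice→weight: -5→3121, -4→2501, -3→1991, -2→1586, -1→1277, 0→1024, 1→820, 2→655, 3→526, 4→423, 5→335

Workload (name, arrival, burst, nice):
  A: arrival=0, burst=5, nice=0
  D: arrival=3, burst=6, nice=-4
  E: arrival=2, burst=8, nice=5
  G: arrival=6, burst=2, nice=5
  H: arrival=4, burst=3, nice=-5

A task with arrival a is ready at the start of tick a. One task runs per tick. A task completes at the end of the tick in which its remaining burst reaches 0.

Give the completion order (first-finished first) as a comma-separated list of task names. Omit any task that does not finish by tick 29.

t=0: vr[A=0] → run A
t=1: vr[A=1] → run A
t=2: vr[A=2 E=2] → run A
t=3: vr[A=3 D=2 E=2] → run D
t=4: vr[A=3 D=6026/2501 E=2 H=2] → run E
t=5: vr[A=3 D=6026/2501 E=1694/335 H=2] → run H
t=6: vr[A=3 D=6026/2501 E=1694/335 G=7266/3121 H=7266/3121] → run G
t=7: vr[A=3 D=6026/2501 E=1694/335 G=5630014/1045535 H=7266/3121] → run H
t=8: vr[A=3 D=6026/2501 E=1694/335 G=5630014/1045535 H=8290/3121] → run D
t=9: vr[A=3 D=7050/2501 E=1694/335 G=5630014/1045535 H=8290/3121] → run H
t=10: vr[A=3 D=7050/2501 E=1694/335 G=5630014/1045535] → run D
t=11: vr[A=3 D=8074/2501 E=1694/335 G=5630014/1045535] → run A
t=12: vr[A=4 D=8074/2501 E=1694/335 G=5630014/1045535] → run D
t=13: vr[A=4 D=9098/2501 E=1694/335 G=5630014/1045535] → run D
t=14: vr[A=4 D=10122/2501 E=1694/335 G=5630014/1045535] → run A
t=15: vr[D=10122/2501 E=1694/335 G=5630014/1045535] → run D
t=16: vr[E=1694/335 G=5630014/1045535] → run E
t=17: vr[E=2718/335 G=5630014/1045535] → run G
t=18: vr[E=2718/335] → run E
t=19: vr[E=3742/335] → run E
t=20: vr[E=4766/335] → run E
t=21: vr[E=1158/67] → run E
t=22: vr[E=6814/335] → run E
t=23: vr[E=7838/335] → run E
t=24: (idle)
t=25: (idle)
t=26: (idle)
t=27: (idle)
t=28: (idle)
t=29: (idle)

completion order = H, A, D, G, E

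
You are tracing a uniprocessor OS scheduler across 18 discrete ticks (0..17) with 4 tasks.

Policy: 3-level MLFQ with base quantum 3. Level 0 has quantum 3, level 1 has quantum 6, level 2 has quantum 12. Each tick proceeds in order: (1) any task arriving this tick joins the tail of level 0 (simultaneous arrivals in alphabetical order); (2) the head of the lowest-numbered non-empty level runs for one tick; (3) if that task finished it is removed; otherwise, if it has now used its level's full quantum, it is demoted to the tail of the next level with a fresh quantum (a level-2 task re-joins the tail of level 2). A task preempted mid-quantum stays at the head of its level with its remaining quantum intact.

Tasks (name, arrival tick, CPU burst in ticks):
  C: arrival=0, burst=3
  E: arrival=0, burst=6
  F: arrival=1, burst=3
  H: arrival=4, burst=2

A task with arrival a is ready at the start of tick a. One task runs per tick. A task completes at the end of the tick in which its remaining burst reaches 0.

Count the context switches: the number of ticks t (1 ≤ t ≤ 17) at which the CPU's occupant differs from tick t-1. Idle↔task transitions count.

t=0: L0/L1/L2 = CE/-/- → run C
t=1: L0/L1/L2 = CEF/-/- → run C
t=2: L0/L1/L2 = CEF/-/- → run C
t=3: L0/L1/L2 = EF/-/- → run E
t=4: L0/L1/L2 = EFH/-/- → run E
t=5: L0/L1/L2 = EFH/-/- → run E
t=6: L0/L1/L2 = FH/E/- → run F
t=7: L0/L1/L2 = FH/E/- → run F
t=8: L0/L1/L2 = FH/E/- → run F
t=9: L0/L1/L2 = H/E/- → run H
t=10: L0/L1/L2 = H/E/- → run H
t=11: L0/L1/L2 = -/E/- → run E
t=12: L0/L1/L2 = -/E/- → run E
t=13: L0/L1/L2 = -/E/- → run E
t=14: (idle)
t=15: (idle)
t=16: (idle)
t=17: (idle)

context switches = 5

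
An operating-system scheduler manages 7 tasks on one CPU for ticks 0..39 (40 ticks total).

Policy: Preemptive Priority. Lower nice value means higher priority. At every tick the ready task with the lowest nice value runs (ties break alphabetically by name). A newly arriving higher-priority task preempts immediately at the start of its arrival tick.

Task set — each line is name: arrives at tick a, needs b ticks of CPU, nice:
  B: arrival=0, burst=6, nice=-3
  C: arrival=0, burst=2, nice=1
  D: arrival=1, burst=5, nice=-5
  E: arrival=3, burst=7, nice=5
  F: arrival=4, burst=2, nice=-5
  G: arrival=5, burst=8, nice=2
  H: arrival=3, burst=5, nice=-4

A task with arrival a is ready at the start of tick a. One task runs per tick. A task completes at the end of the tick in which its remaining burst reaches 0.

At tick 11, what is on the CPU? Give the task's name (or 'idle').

t=0: ready={B,C} → run B
t=1: ready={B,C,D} → run D
t=2: ready={B,C,D} → run D
t=3: ready={B,C,D,E,H} → run D
t=4: ready={B,C,D,E,F,H} → run D
t=5: ready={B,C,D,E,F,G,H} → run D
t=6: ready={B,C,E,F,G,H} → run F
t=7: ready={B,C,E,F,G,H} → run F
t=8: ready={B,C,E,G,H} → run H
t=9: ready={B,C,E,G,H} → run H
t=10: ready={B,C,E,G,H} → run H
t=11: ready={B,C,E,G,H} → run H
t=12: ready={B,C,E,G,H} → run H
t=13: ready={B,C,E,G} → run B
t=14: ready={B,C,E,G} → run B
t=15: ready={B,C,E,G} → run B
t=16: ready={B,C,E,G} → run B
t=17: ready={B,C,E,G} → run B
t=18: ready={C,E,G} → run C
t=19: ready={C,E,G} → run C
t=20: ready={E,G} → run G
t=21: ready={E,G} → run G
t=22: ready={E,G} → run G
t=23: ready={E,G} → run G
t=24: ready={E,G} → run G
t=25: ready={E,G} → run G
t=26: ready={E,G} → run G
t=27: ready={E,G} → run G
t=28: ready={E} → run E
t=29: ready={E} → run E
t=30: ready={E} → run E
t=31: ready={E} → run E
t=32: ready={E} → run E
t=33: ready={E} → run E
t=34: ready={E} → run E
t=35: (idle)
t=36: (idle)
t=37: (idle)
t=38: (idle)
t=39: (idle)

running at tick 11 = H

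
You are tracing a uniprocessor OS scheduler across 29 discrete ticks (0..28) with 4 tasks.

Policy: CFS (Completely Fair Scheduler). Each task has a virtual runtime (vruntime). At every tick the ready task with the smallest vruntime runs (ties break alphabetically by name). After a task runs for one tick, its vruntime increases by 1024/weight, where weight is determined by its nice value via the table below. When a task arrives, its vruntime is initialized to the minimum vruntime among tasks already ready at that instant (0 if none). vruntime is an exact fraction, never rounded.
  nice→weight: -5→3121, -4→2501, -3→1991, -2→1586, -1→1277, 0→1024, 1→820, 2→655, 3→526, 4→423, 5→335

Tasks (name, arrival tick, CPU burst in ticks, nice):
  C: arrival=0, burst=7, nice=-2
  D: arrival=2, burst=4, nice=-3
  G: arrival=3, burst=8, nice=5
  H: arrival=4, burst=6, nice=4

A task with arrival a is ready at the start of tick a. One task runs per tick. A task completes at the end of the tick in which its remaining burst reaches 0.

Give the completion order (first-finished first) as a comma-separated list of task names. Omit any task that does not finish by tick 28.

completion order = D, C, H, G

t=0: vr[C=0] → run C
t=1: vr[C=512/793] → run C
t=2: vr[C=1024/793 D=1024/793] → run C
t=3: vr[C=1536/793 D=1024/793 G=1024/793] → run D
t=4: vr[C=1536/793 D=2850816/1578863 G=1024/793 H=1024/793] → run G
t=5: vr[C=1536/793 D=2850816/1578863 G=1155072/265655 H=1024/793] → run H
t=6: vr[C=1536/793 D=2850816/1578863 G=1155072/265655 H=1245184/335439] → run D
t=7: vr[C=1536/793 D=3662848/1578863 G=1155072/265655 H=1245184/335439] → run C
t=8: vr[C=2048/793 D=3662848/1578863 G=1155072/265655 H=1245184/335439] → run D
t=9: vr[C=2048/793 D=4474880/1578863 G=1155072/265655 H=1245184/335439] → run C
t=10: vr[C=2560/793 D=4474880/1578863 G=1155072/265655 H=1245184/335439] → run D
t=11: vr[C=2560/793 G=1155072/265655 H=1245184/335439] → run C
t=12: vr[C=3072/793 G=1155072/265655 H=1245184/335439] → run H
t=13: vr[C=3072/793 G=1155072/265655 H=2057216/335439] → run C
t=14: vr[G=1155072/265655 H=2057216/335439] → run G
t=15: vr[G=1967104/265655 H=2057216/335439] → run H
t=16: vr[G=1967104/265655 H=956416/111813] → run G
t=17: vr[G=2779136/265655 H=956416/111813] → run H
t=18: vr[G=2779136/265655 H=3681280/335439] → run G
t=19: vr[G=3591168/265655 H=3681280/335439] → run H
t=20: vr[G=3591168/265655 H=4493312/335439] → run H
t=21: vr[G=3591168/265655] → run G
t=22: vr[G=880640/53131] → run G
t=23: vr[G=5215232/265655] → run G
t=24: vr[G=6027264/265655] → run G
t=25: (idle)
t=26: (idle)
t=27: (idle)
t=28: (idle)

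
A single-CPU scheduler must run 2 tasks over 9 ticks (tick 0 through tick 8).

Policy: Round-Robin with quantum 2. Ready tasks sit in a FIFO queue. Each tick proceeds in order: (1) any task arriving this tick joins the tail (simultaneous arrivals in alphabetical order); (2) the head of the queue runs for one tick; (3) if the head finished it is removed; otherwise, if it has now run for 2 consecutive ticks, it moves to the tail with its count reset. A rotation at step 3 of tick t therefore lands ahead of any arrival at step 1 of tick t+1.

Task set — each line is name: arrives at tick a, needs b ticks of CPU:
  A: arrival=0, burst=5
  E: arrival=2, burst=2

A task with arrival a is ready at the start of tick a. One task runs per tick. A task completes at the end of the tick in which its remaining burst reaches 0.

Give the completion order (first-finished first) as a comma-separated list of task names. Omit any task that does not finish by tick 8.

completion order = E, A

t=0: queue=[A] q_used=0 → run A
t=1: queue=[A] q_used=1 → run A
t=2: queue=[A,E] q_used=0 → run A
t=3: queue=[A,E] q_used=1 → run A
t=4: queue=[E,A] q_used=0 → run E
t=5: queue=[E,A] q_used=1 → run E
t=6: queue=[A] q_used=0 → run A
t=7: (idle)
t=8: (idle)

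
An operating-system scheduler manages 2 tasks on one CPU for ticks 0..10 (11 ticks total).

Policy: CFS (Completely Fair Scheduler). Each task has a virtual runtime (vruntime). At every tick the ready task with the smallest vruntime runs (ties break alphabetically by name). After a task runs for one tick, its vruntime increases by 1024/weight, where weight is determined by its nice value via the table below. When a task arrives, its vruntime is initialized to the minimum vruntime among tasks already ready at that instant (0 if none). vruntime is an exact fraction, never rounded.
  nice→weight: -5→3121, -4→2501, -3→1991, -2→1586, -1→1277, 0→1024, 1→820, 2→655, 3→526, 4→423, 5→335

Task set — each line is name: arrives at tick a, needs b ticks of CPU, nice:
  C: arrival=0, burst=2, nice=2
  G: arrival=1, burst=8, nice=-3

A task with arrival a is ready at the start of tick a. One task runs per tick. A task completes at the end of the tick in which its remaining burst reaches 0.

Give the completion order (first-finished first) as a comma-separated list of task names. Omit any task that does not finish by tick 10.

completion order = C, G

t=0: vr[C=0] → run C
t=1: vr[C=1024/655 G=1024/655] → run C
t=2: vr[G=1024/655] → run G
t=3: vr[G=2709504/1304105] → run G
t=4: vr[G=3380224/1304105] → run G
t=5: vr[G=4050944/1304105] → run G
t=6: vr[G=4721664/1304105] → run G
t=7: vr[G=5392384/1304105] → run G
t=8: vr[G=6063104/1304105] → run G
t=9: vr[G=6733824/1304105] → run G
t=10: (idle)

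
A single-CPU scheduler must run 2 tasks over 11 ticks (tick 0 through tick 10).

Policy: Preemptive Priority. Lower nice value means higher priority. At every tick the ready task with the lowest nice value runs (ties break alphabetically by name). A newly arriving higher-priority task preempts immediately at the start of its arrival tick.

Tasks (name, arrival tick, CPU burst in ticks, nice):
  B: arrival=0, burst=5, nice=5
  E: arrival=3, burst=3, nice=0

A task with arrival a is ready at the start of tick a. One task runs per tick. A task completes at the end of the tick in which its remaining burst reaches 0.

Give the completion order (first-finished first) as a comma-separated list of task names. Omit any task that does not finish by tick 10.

completion order = E, B

t=0: ready={B} → run B
t=1: ready={B} → run B
t=2: ready={B} → run B
t=3: ready={B,E} → run E
t=4: ready={B,E} → run E
t=5: ready={B,E} → run E
t=6: ready={B} → run B
t=7: ready={B} → run B
t=8: (idle)
t=9: (idle)
t=10: (idle)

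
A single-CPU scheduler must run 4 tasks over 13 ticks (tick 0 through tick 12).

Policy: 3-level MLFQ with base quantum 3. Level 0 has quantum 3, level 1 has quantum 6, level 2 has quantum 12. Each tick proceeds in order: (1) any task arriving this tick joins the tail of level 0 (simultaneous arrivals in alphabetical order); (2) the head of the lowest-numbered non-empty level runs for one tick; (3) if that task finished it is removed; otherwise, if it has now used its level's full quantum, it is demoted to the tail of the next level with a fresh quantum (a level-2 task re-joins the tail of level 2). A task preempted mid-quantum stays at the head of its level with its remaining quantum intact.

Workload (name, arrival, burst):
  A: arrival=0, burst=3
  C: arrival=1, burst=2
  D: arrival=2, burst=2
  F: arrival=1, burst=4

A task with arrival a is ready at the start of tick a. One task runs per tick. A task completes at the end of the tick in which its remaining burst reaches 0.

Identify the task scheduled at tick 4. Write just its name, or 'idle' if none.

running at tick 4 = C

t=0: L0/L1/L2 = A/-/- → run A
t=1: L0/L1/L2 = ACF/-/- → run A
t=2: L0/L1/L2 = ACFD/-/- → run A
t=3: L0/L1/L2 = CFD/-/- → run C
t=4: L0/L1/L2 = CFD/-/- → run C
t=5: L0/L1/L2 = FD/-/- → run F
t=6: L0/L1/L2 = FD/-/- → run F
t=7: L0/L1/L2 = FD/-/- → run F
t=8: L0/L1/L2 = D/F/- → run D
t=9: L0/L1/L2 = D/F/- → run D
t=10: L0/L1/L2 = -/F/- → run F
t=11: (idle)
t=12: (idle)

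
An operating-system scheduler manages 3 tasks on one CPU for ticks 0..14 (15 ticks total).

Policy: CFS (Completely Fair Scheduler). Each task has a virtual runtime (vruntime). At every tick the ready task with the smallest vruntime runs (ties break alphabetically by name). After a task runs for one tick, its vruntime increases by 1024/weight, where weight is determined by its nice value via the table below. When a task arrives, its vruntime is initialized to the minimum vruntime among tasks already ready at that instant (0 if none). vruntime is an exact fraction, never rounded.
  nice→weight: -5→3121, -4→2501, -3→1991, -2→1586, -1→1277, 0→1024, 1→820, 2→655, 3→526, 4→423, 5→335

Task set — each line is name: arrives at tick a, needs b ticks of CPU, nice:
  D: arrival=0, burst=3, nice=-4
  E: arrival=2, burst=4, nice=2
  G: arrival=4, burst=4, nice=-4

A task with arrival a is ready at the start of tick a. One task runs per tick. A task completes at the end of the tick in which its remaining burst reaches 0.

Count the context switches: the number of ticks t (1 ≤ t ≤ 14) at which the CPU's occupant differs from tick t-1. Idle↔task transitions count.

context switches = 4

t=0: vr[D=0] → run D
t=1: vr[D=1024/2501] → run D
t=2: vr[D=2048/2501 E=2048/2501] → run D
t=3: vr[E=2048/2501] → run E
t=4: vr[E=3902464/1638155 G=3902464/1638155] → run E
t=5: vr[E=6463488/1638155 G=3902464/1638155] → run G
t=6: vr[E=6463488/1638155 G=4573184/1638155] → run G
t=7: vr[E=6463488/1638155 G=5243904/1638155] → run G
t=8: vr[E=6463488/1638155 G=5914624/1638155] → run G
t=9: vr[E=6463488/1638155] → run E
t=10: vr[E=9024512/1638155] → run E
t=11: (idle)
t=12: (idle)
t=13: (idle)
t=14: (idle)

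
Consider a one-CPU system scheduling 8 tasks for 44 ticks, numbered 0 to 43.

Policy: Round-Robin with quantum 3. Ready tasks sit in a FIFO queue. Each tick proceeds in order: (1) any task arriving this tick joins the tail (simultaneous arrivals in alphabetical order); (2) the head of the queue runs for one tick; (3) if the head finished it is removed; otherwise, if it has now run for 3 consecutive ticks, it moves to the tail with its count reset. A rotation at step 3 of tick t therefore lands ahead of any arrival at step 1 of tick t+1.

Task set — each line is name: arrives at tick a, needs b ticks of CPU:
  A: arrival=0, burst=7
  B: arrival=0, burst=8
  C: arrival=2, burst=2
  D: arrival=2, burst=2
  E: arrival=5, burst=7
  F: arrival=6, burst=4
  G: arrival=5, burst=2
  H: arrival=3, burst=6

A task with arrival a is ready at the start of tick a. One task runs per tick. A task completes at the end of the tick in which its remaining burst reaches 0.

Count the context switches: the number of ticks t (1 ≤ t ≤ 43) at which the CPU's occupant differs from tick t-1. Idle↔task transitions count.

context switches = 16

t=0: queue=[A,B] q_used=0 → run A
t=1: queue=[A,B] q_used=1 → run A
t=2: queue=[A,B,C,D] q_used=2 → run A
t=3: queue=[B,C,D,A,H] q_used=0 → run B
t=4: queue=[B,C,D,A,H] q_used=1 → run B
t=5: queue=[B,C,D,A,H,E,G] q_used=2 → run B
t=6: queue=[C,D,A,H,E,G,B,F] q_used=0 → run C
t=7: queue=[C,D,A,H,E,G,B,F] q_used=1 → run C
t=8: queue=[D,A,H,E,G,B,F] q_used=0 → run D
t=9: queue=[D,A,H,E,G,B,F] q_used=1 → run D
t=10: queue=[A,H,E,G,B,F] q_used=0 → run A
t=11: queue=[A,H,E,G,B,F] q_used=1 → run A
t=12: queue=[A,H,E,G,B,F] q_used=2 → run A
t=13: queue=[H,E,G,B,F,A] q_used=0 → run H
t=14: queue=[H,E,G,B,F,A] q_used=1 → run H
t=15: queue=[H,E,G,B,F,A] q_used=2 → run H
t=16: queue=[E,G,B,F,A,H] q_used=0 → run E
t=17: queue=[E,G,B,F,A,H] q_used=1 → run E
t=18: queue=[E,G,B,F,A,H] q_used=2 → run E
t=19: queue=[G,B,F,A,H,E] q_used=0 → run G
t=20: queue=[G,B,F,A,H,E] q_used=1 → run G
t=21: queue=[B,F,A,H,E] q_used=0 → run B
t=22: queue=[B,F,A,H,E] q_used=1 → run B
t=23: queue=[B,F,A,H,E] q_used=2 → run B
t=24: queue=[F,A,H,E,B] q_used=0 → run F
t=25: queue=[F,A,H,E,B] q_used=1 → run F
t=26: queue=[F,A,H,E,B] q_used=2 → run F
t=27: queue=[A,H,E,B,F] q_used=0 → run A
t=28: queue=[H,E,B,F] q_used=0 → run H
t=29: queue=[H,E,B,F] q_used=1 → run H
t=30: queue=[H,E,B,F] q_used=2 → run H
t=31: queue=[E,B,F] q_used=0 → run E
t=32: queue=[E,B,F] q_used=1 → run E
t=33: queue=[E,B,F] q_used=2 → run E
t=34: queue=[B,F,E] q_used=0 → run B
t=35: queue=[B,F,E] q_used=1 → run B
t=36: queue=[F,E] q_used=0 → run F
t=37: queue=[E] q_used=0 → run E
t=38: (idle)
t=39: (idle)
t=40: (idle)
t=41: (idle)
t=42: (idle)
t=43: (idle)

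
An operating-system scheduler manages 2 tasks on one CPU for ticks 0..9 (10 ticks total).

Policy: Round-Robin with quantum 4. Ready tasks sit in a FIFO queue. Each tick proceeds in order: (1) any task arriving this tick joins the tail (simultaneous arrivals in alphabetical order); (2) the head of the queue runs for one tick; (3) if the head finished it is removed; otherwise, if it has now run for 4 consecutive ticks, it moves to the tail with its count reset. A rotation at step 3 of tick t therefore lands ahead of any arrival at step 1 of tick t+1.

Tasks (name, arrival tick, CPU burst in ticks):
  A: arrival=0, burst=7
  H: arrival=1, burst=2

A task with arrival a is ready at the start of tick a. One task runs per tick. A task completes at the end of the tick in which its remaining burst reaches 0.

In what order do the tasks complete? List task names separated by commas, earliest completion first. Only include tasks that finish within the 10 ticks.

t=0: queue=[A] q_used=0 → run A
t=1: queue=[A,H] q_used=1 → run A
t=2: queue=[A,H] q_used=2 → run A
t=3: queue=[A,H] q_used=3 → run A
t=4: queue=[H,A] q_used=0 → run H
t=5: queue=[H,A] q_used=1 → run H
t=6: queue=[A] q_used=0 → run A
t=7: queue=[A] q_used=1 → run A
t=8: queue=[A] q_used=2 → run A
t=9: (idle)

completion order = H, A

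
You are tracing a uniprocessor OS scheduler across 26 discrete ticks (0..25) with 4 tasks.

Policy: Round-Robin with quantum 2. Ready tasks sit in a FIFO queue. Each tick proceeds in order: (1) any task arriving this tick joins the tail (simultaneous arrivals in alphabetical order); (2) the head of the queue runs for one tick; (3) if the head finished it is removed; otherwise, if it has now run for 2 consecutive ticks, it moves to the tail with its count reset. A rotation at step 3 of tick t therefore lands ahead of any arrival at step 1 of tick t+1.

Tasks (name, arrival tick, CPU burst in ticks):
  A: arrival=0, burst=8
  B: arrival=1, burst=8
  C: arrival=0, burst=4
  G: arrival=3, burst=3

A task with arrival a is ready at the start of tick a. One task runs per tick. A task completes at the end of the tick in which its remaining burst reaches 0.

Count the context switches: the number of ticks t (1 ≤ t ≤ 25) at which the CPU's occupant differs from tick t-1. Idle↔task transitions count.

context switches = 12

t=0: queue=[A,C] q_used=0 → run A
t=1: queue=[A,C,B] q_used=1 → run A
t=2: queue=[C,B,A] q_used=0 → run C
t=3: queue=[C,B,A,G] q_used=1 → run C
t=4: queue=[B,A,G,C] q_used=0 → run B
t=5: queue=[B,A,G,C] q_used=1 → run B
t=6: queue=[A,G,C,B] q_used=0 → run A
t=7: queue=[A,G,C,B] q_used=1 → run A
t=8: queue=[G,C,B,A] q_used=0 → run G
t=9: queue=[G,C,B,A] q_used=1 → run G
t=10: queue=[C,B,A,G] q_used=0 → run C
t=11: queue=[C,B,A,G] q_used=1 → run C
t=12: queue=[B,A,G] q_used=0 → run B
t=13: queue=[B,A,G] q_used=1 → run B
t=14: queue=[A,G,B] q_used=0 → run A
t=15: queue=[A,G,B] q_used=1 → run A
t=16: queue=[G,B,A] q_used=0 → run G
t=17: queue=[B,A] q_used=0 → run B
t=18: queue=[B,A] q_used=1 → run B
t=19: queue=[A,B] q_used=0 → run A
t=20: queue=[A,B] q_used=1 → run A
t=21: queue=[B] q_used=0 → run B
t=22: queue=[B] q_used=1 → run B
t=23: (idle)
t=24: (idle)
t=25: (idle)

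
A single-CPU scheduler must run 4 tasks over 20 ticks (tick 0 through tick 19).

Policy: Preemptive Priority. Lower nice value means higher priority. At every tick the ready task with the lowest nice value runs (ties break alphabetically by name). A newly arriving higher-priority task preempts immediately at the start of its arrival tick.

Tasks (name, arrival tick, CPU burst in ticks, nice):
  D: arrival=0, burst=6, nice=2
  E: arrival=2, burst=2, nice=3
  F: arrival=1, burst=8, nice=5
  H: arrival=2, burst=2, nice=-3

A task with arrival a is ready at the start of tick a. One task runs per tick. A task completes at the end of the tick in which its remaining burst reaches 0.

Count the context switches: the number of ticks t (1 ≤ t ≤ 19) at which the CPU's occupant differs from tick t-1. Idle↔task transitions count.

context switches = 5

t=0: ready={D} → run D
t=1: ready={D,F} → run D
t=2: ready={D,E,F,H} → run H
t=3: ready={D,E,F,H} → run H
t=4: ready={D,E,F} → run D
t=5: ready={D,E,F} → run D
t=6: ready={D,E,F} → run D
t=7: ready={D,E,F} → run D
t=8: ready={E,F} → run E
t=9: ready={E,F} → run E
t=10: ready={F} → run F
t=11: ready={F} → run F
t=12: ready={F} → run F
t=13: ready={F} → run F
t=14: ready={F} → run F
t=15: ready={F} → run F
t=16: ready={F} → run F
t=17: ready={F} → run F
t=18: (idle)
t=19: (idle)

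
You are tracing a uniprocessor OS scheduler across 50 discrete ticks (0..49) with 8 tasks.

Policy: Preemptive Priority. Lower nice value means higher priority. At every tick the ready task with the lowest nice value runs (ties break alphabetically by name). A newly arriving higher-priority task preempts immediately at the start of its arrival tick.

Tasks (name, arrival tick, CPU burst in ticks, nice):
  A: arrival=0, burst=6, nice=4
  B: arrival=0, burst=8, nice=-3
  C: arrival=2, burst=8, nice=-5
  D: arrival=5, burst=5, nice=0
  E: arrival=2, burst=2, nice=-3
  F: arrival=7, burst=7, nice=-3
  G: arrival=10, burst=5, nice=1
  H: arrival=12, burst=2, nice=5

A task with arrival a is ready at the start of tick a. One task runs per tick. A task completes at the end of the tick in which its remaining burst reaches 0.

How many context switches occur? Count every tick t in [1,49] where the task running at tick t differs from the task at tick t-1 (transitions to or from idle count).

t=0: ready={A,B} → run B
t=1: ready={A,B} → run B
t=2: ready={A,B,C,E} → run C
t=3: ready={A,B,C,E} → run C
t=4: ready={A,B,C,E} → run C
t=5: ready={A,B,C,D,E} → run C
t=6: ready={A,B,C,D,E} → run C
t=7: ready={A,B,C,D,E,F} → run C
t=8: ready={A,B,C,D,E,F} → run C
t=9: ready={A,B,C,D,E,F} → run C
t=10: ready={A,B,D,E,F,G} → run B
t=11: ready={A,B,D,E,F,G} → run B
t=12: ready={A,B,D,E,F,G,H} → run B
t=13: ready={A,B,D,E,F,G,H} → run B
t=14: ready={A,B,D,E,F,G,H} → run B
t=15: ready={A,B,D,E,F,G,H} → run B
t=16: ready={A,D,E,F,G,H} → run E
t=17: ready={A,D,E,F,G,H} → run E
t=18: ready={A,D,F,G,H} → run F
t=19: ready={A,D,F,G,H} → run F
t=20: ready={A,D,F,G,H} → run F
t=21: ready={A,D,F,G,H} → run F
t=22: ready={A,D,F,G,H} → run F
t=23: ready={A,D,F,G,H} → run F
t=24: ready={A,D,F,G,H} → run F
t=25: ready={A,D,G,H} → run D
t=26: ready={A,D,G,H} → run D
t=27: ready={A,D,G,H} → run D
t=28: ready={A,D,G,H} → run D
t=29: ready={A,D,G,H} → run D
t=30: ready={A,G,H} → run G
t=31: ready={A,G,H} → run G
t=32: ready={A,G,H} → run G
t=33: ready={A,G,H} → run G
t=34: ready={A,G,H} → run G
t=35: ready={A,H} → run A
t=36: ready={A,H} → run A
t=37: ready={A,H} → run A
t=38: ready={A,H} → run A
t=39: ready={A,H} → run A
t=40: ready={A,H} → run A
t=41: ready={H} → run H
t=42: ready={H} → run H
t=43: (idle)
t=44: (idle)
t=45: (idle)
t=46: (idle)
t=47: (idle)
t=48: (idle)
t=49: (idle)

context switches = 9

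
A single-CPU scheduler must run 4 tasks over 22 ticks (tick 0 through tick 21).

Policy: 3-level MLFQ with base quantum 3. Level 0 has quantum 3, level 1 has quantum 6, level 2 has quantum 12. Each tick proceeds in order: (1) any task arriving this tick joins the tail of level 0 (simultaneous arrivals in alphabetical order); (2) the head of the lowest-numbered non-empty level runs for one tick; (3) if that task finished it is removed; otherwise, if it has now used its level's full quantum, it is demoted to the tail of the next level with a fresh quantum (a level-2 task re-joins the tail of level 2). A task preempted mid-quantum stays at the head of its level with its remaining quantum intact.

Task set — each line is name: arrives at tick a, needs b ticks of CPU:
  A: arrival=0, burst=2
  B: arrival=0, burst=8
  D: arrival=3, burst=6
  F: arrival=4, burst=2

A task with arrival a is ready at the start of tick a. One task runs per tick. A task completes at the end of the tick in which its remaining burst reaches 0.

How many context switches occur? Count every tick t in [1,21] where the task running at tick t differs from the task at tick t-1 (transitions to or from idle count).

t=0: L0/L1/L2 = AB/-/- → run A
t=1: L0/L1/L2 = AB/-/- → run A
t=2: L0/L1/L2 = B/-/- → run B
t=3: L0/L1/L2 = BD/-/- → run B
t=4: L0/L1/L2 = BDF/-/- → run B
t=5: L0/L1/L2 = DF/B/- → run D
t=6: L0/L1/L2 = DF/B/- → run D
t=7: L0/L1/L2 = DF/B/- → run D
t=8: L0/L1/L2 = F/BD/- → run F
t=9: L0/L1/L2 = F/BD/- → run F
t=10: L0/L1/L2 = -/BD/- → run B
t=11: L0/L1/L2 = -/BD/- → run B
t=12: L0/L1/L2 = -/BD/- → run B
t=13: L0/L1/L2 = -/BD/- → run B
t=14: L0/L1/L2 = -/BD/- → run B
t=15: L0/L1/L2 = -/D/- → run D
t=16: L0/L1/L2 = -/D/- → run D
t=17: L0/L1/L2 = -/D/- → run D
t=18: (idle)
t=19: (idle)
t=20: (idle)
t=21: (idle)

context switches = 6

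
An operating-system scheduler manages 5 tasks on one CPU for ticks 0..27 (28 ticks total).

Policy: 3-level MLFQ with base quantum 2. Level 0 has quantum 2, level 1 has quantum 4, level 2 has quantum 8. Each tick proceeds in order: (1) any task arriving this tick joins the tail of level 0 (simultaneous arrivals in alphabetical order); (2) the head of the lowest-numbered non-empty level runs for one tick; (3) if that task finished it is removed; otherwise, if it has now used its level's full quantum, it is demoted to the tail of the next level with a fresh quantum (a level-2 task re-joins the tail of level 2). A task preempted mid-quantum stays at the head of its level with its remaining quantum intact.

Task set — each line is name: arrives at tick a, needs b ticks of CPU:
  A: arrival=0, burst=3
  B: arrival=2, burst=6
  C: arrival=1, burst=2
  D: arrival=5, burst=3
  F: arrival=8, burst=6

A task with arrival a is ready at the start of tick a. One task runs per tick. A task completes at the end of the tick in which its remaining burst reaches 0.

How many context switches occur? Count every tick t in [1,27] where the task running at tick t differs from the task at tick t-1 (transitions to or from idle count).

t=0: L0/L1/L2 = A/-/- → run A
t=1: L0/L1/L2 = AC/-/- → run A
t=2: L0/L1/L2 = CB/A/- → run C
t=3: L0/L1/L2 = CB/A/- → run C
t=4: L0/L1/L2 = B/A/- → run B
t=5: L0/L1/L2 = BD/A/- → run B
t=6: L0/L1/L2 = D/AB/- → run D
t=7: L0/L1/L2 = D/AB/- → run D
t=8: L0/L1/L2 = F/ABD/- → run F
t=9: L0/L1/L2 = F/ABD/- → run F
t=10: L0/L1/L2 = -/ABDF/- → run A
t=11: L0/L1/L2 = -/BDF/- → run B
t=12: L0/L1/L2 = -/BDF/- → run B
t=13: L0/L1/L2 = -/BDF/- → run B
t=14: L0/L1/L2 = -/BDF/- → run B
t=15: L0/L1/L2 = -/DF/- → run D
t=16: L0/L1/L2 = -/F/- → run F
t=17: L0/L1/L2 = -/F/- → run F
t=18: L0/L1/L2 = -/F/- → run F
t=19: L0/L1/L2 = -/F/- → run F
t=20: (idle)
t=21: (idle)
t=22: (idle)
t=23: (idle)
t=24: (idle)
t=25: (idle)
t=26: (idle)
t=27: (idle)

context switches = 9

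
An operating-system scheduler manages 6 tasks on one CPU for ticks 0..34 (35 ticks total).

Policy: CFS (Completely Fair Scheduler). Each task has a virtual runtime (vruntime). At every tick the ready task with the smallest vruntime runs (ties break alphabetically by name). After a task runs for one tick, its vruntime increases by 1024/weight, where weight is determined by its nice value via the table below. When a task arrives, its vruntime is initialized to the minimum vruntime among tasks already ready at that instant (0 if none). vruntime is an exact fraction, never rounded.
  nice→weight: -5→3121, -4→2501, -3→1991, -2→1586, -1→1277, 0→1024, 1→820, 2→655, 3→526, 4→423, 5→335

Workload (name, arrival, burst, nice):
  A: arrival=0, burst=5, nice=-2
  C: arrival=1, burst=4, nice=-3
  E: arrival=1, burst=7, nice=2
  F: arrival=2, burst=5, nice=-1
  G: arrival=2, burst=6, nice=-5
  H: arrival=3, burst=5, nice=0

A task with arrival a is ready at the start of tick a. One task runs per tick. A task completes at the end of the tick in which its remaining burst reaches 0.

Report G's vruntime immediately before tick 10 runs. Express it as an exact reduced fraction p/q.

vruntime(G, start of tick 10) = 3222016/2474953

t=0: vr[A=0] → run A
t=1: vr[A=512/793 C=512/793 E=512/793] → run A
t=2: vr[A=1024/793 C=512/793 E=512/793 F=512/793 G=512/793] → run C
t=3: vr[A=1024/793 C=1831424/1578863 E=512/793 F=512/793 G=512/793 H=512/793] → run E
t=4: vr[A=1024/793 C=1831424/1578863 E=1147392/519415 F=512/793 G=512/793 H=512/793] → run F
t=5: vr[A=1024/793 C=1831424/1578863 E=1147392/519415 F=1465856/1012661 G=512/793 H=512/793] → run G
t=6: vr[A=1024/793 C=1831424/1578863 E=1147392/519415 F=1465856/1012661 G=2409984/2474953 H=512/793] → run H
t=7: vr[A=1024/793 C=1831424/1578863 E=1147392/519415 F=1465856/1012661 G=2409984/2474953 H=1305/793] → run G
t=8: vr[A=1024/793 C=1831424/1578863 E=1147392/519415 F=1465856/1012661 G=3222016/2474953 H=1305/793] → run C
t=9: vr[A=1024/793 C=2643456/1578863 E=1147392/519415 F=1465856/1012661 G=3222016/2474953 H=1305/793] → run A
t=10: vr[A=1536/793 C=2643456/1578863 E=1147392/519415 F=1465856/1012661 G=3222016/2474953 H=1305/793] → run G
t=11: vr[A=1536/793 C=2643456/1578863 E=1147392/519415 F=1465856/1012661 G=4034048/2474953 H=1305/793] → run F
t=12: vr[A=1536/793 C=2643456/1578863 E=1147392/519415 F=2277888/1012661 G=4034048/2474953 H=1305/793] → run G
t=13: vr[A=1536/793 C=2643456/1578863 E=1147392/519415 F=2277888/1012661 G=4846080/2474953 H=1305/793] → run H
t=14: vr[A=1536/793 C=2643456/1578863 E=1147392/519415 F=2277888/1012661 G=4846080/2474953 H=2098/793] → run C
t=15: vr[A=1536/793 C=3455488/1578863 E=1147392/519415 F=2277888/1012661 G=4846080/2474953 H=2098/793] → run A
t=16: vr[A=2048/793 C=3455488/1578863 E=1147392/519415 F=2277888/1012661 G=4846080/2474953 H=2098/793] → run G
t=17: vr[A=2048/793 C=3455488/1578863 E=1147392/519415 F=2277888/1012661 G=5658112/2474953 H=2098/793] → run C
t=18: vr[A=2048/793 E=1147392/519415 F=2277888/1012661 G=5658112/2474953 H=2098/793] → run E
t=19: vr[A=2048/793 E=1959424/519415 F=2277888/1012661 G=5658112/2474953 H=2098/793] → run F
t=20: vr[A=2048/793 E=1959424/519415 F=3089920/1012661 G=5658112/2474953 H=2098/793] → run G
t=21: vr[A=2048/793 E=1959424/519415 F=3089920/1012661 H=2098/793] → run A
t=22: vr[E=1959424/519415 F=3089920/1012661 H=2098/793] → run H
t=23: vr[E=1959424/519415 F=3089920/1012661 H=2891/793] → run F
t=24: vr[E=1959424/519415 F=3901952/1012661 H=2891/793] → run H
t=25: vr[E=1959424/519415 F=3901952/1012661 H=3684/793] → run E
t=26: vr[E=2771456/519415 F=3901952/1012661 H=3684/793] → run F
t=27: vr[E=2771456/519415 H=3684/793] → run H
t=28: vr[E=2771456/519415] → run E
t=29: vr[E=3583488/519415] → run E
t=30: vr[E=879104/103883] → run E
t=31: vr[E=5207552/519415] → run E
t=32: (idle)
t=33: (idle)
t=34: (idle)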